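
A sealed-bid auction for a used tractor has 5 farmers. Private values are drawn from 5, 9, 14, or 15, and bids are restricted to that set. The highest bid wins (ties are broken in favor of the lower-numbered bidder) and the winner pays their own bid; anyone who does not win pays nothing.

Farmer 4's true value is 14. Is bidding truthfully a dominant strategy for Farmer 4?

No

Consider the case where Farmer 1 bids 5, Farmer 2 bids 5, Farmer 3 bids 5 and Farmer 5 bids 5.
Truthful bid 14: wins, pays 14, utility 14 - 14 = 0.
Bid 9 instead: wins, pays 9, utility 14 - 9 = 5.
Since 5 > 0, bidding 9 is strictly better here, so truthful bidding is not dominant.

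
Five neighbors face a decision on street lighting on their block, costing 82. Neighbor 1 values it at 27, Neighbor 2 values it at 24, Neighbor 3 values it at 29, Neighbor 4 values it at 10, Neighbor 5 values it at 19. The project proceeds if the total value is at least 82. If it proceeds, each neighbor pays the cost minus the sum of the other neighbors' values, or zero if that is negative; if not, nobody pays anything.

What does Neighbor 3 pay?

2

Total value 109 ≥ cost 82, so the project is built.
The other neighbors' values sum to 80.
Cost minus that sum is 82 - 80 = 2.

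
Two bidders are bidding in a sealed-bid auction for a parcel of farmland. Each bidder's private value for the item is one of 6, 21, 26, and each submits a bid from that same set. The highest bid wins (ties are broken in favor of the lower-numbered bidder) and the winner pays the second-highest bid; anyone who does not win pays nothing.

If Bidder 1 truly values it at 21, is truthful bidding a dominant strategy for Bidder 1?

Check each profile of the others' bids and compare truth against every alternative bid.
Others bid (6): truth gives 15, best alternative gives 15.
Others bid (21): truth gives 0, best alternative gives 0.
Others bid (26): truth gives 0, best alternative gives 0.
In every case the truthful bid is at least as good as any alternative, so it is a dominant strategy.

Yes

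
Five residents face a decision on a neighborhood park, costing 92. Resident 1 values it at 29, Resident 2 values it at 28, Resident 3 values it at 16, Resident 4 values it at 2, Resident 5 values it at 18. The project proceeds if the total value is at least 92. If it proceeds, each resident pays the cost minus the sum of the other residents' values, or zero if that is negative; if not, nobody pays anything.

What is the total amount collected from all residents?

Total value 93 ≥ cost 92, so it is built.
Resident 1: others sum to 64; max(0, 92 - 64) = 28.
Resident 2: others sum to 65; max(0, 92 - 65) = 27.
Resident 3: others sum to 77; max(0, 92 - 77) = 15.
Resident 4: others sum to 91; max(0, 92 - 91) = 1.
Resident 5: others sum to 75; max(0, 92 - 75) = 17.
Total collected = 28 + 27 + 15 + 1 + 17 = 88.

88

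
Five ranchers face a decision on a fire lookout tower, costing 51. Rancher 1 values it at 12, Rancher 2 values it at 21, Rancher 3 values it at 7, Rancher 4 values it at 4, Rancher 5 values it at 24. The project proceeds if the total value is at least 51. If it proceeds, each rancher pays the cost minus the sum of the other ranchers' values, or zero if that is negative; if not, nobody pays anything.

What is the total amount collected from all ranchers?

Total value 68 ≥ cost 51, so it is built.
Rancher 1: others sum to 56; max(0, 51 - 56) = 0.
Rancher 2: others sum to 47; max(0, 51 - 47) = 4.
Rancher 3: others sum to 61; max(0, 51 - 61) = 0.
Rancher 4: others sum to 64; max(0, 51 - 64) = 0.
Rancher 5: others sum to 44; max(0, 51 - 44) = 7.
Total collected = 0 + 4 + 0 + 0 + 7 = 11.

11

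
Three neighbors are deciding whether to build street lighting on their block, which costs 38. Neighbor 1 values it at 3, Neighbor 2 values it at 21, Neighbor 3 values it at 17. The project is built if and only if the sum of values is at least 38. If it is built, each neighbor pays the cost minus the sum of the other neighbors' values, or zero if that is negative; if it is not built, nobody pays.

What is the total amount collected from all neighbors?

32

Total value 41 ≥ cost 38, so it is built.
Neighbor 1: others sum to 38; max(0, 38 - 38) = 0.
Neighbor 2: others sum to 20; max(0, 38 - 20) = 18.
Neighbor 3: others sum to 24; max(0, 38 - 24) = 14.
Total collected = 0 + 18 + 14 = 32.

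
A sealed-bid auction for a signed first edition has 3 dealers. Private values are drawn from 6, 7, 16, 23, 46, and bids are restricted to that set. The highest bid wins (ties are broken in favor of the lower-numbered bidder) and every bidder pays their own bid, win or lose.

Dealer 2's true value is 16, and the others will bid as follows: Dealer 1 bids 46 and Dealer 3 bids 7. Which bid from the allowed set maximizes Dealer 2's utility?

Bid 6: loses but pays 6, utility -6.
Bid 7: loses but pays 7, utility -7.
Bid 16: loses but pays 16, utility -16.
Bid 23: loses but pays 23, utility -23.
Bid 46: loses but pays 46, utility -46.
The best choice is 6 with utility -6.

6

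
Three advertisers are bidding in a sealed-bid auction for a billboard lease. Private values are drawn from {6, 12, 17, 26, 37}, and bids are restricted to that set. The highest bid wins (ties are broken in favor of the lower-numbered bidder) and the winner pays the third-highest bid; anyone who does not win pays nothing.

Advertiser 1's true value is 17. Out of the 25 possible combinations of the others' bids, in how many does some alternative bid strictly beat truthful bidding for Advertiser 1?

Others bid (6, 26): truth gives 0; bid 26 gives 11 > 0. Violating.
Others bid (6, 37): truth gives 0; bid 37 gives 11 > 0. Violating.
Others bid (12, 26): truth gives 0; bid 26 gives 5 > 0. Violating.
Others bid (12, 37): truth gives 0; bid 37 gives 5 > 0. Violating.
Others bid (6, 6): truth gives 11; no alternative beats it.
Others bid (6, 12): truth gives 11; no alternative beats it.
(Checking all 25 profiles: 8 have a profitable deviation, 17 do not.)

8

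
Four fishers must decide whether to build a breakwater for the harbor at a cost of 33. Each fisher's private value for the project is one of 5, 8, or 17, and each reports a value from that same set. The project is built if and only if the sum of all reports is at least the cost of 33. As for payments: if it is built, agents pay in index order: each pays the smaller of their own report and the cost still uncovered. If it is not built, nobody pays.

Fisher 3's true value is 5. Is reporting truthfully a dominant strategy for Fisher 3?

Check each profile of the others' reports and compare truth against every alternative report.
Others report (5, 5, 17): truth gives 0, best alternative gives -3.
Others report (5, 8, 17): truth gives 0, best alternative gives -3.
Others report (5, 17, 5): truth gives 0, best alternative gives -3.
Others report (5, 17, 8): truth gives 0, best alternative gives -3.
Others report (5, 17, 17): truth gives 0, best alternative gives -3.
Others report (8, 5, 17): truth gives 0, best alternative gives -3.
(Remaining 21 profiles checked similarly; truth is weakly best in each.)
In every case the truthful report is at least as good as any alternative, so it is a dominant strategy.

Yes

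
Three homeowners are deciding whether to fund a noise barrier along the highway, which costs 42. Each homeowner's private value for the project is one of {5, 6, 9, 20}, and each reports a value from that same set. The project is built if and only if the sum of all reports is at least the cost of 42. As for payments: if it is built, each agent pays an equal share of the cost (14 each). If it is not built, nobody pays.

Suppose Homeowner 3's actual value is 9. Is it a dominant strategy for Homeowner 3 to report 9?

Check each profile of the others' reports and compare truth against every alternative report.
Others report (20, 20): truth gives -5, best alternative gives -5.
Others report (5, 5): truth gives 0, best alternative gives 0.
Others report (5, 6): truth gives 0, best alternative gives 0.
Others report (5, 9): truth gives 0, best alternative gives 0.
Others report (5, 20): truth gives 0, best alternative gives 0.
Others report (6, 5): truth gives 0, best alternative gives 0.
(Remaining 10 profiles checked similarly; truth is weakly best in each.)
In every case the truthful report is at least as good as any alternative, so it is a dominant strategy.

Yes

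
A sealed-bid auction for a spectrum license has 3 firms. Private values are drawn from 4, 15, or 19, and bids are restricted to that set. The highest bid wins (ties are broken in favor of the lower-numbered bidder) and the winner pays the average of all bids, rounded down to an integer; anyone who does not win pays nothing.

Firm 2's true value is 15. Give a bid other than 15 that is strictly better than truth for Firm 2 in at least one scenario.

Suppose Firm 1 bids 4 and Firm 3 bids 19.
Bid 15: loses, pays 0, utility 0.
Bid 19: wins, pays 14, utility 15 - 14 = 1.
So bidding 19 beats truth here (1 > 0).

19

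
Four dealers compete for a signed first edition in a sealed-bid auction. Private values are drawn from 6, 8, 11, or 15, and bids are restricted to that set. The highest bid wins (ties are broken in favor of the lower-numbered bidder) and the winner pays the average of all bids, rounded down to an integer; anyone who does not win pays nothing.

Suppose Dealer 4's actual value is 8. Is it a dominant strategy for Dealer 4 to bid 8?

No

Consider the case where Dealer 1 bids 6, Dealer 2 bids 6 and Dealer 3 bids 8.
Truthful bid 8: loses, pays 0, utility 0.
Bid 11 instead: wins, pays 7, utility 8 - 7 = 1.
Since 1 > 0, bidding 11 is strictly better here, so truthful bidding is not dominant.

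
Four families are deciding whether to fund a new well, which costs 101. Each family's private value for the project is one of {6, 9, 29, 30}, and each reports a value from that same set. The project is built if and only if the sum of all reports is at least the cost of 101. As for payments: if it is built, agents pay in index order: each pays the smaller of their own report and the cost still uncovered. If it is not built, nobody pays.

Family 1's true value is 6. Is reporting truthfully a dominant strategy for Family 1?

Check each profile of the others' reports and compare truth against every alternative report.
Others report (6, 6, 6): truth gives 0, best alternative gives 0.
Others report (6, 6, 9): truth gives 0, best alternative gives 0.
Others report (6, 6, 29): truth gives 0, best alternative gives 0.
Others report (6, 6, 30): truth gives 0, best alternative gives 0.
Others report (6, 9, 6): truth gives 0, best alternative gives 0.
Others report (6, 9, 9): truth gives 0, best alternative gives 0.
(Remaining 58 profiles checked similarly; truth is weakly best in each.)
In every case the truthful report is at least as good as any alternative, so it is a dominant strategy.

Yes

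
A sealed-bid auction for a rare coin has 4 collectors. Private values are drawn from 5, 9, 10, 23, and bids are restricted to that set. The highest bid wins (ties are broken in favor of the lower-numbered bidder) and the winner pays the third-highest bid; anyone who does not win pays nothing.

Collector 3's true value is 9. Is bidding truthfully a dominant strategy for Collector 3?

Consider the case where Collector 1 bids 5, Collector 2 bids 5 and Collector 4 bids 10.
Truthful bid 9: loses, pays 0, utility 0.
Bid 10 instead: wins, pays 5, utility 9 - 5 = 4.
Since 4 > 0, bidding 10 is strictly better here, so truthful bidding is not dominant.

No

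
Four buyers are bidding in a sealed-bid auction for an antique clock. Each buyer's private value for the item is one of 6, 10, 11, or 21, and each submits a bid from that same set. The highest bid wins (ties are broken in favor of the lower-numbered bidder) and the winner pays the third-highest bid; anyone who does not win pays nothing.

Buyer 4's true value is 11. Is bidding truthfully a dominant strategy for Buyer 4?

No

Consider the case where Buyer 1 bids 6, Buyer 2 bids 6 and Buyer 3 bids 11.
Truthful bid 11: loses, pays 0, utility 0.
Bid 21 instead: wins, pays 6, utility 11 - 6 = 5.
Since 5 > 0, bidding 21 is strictly better here, so truthful bidding is not dominant.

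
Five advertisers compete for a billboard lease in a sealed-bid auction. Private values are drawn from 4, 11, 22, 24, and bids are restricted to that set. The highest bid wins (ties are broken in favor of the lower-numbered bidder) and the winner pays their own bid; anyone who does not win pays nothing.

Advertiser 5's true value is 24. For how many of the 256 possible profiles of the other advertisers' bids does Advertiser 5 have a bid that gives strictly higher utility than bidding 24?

Others bid (4, 4, 4, 4): truth gives 0; bid 11 gives 13 > 0. Violating.
Others bid (4, 4, 4, 11): truth gives 0; bid 22 gives 2 > 0. Violating.
Others bid (4, 4, 11, 4): truth gives 0; bid 22 gives 2 > 0. Violating.
Others bid (4, 4, 11, 11): truth gives 0; bid 22 gives 2 > 0. Violating.
Others bid (4, 4, 4, 22): truth gives 0; no alternative beats it.
Others bid (4, 4, 4, 24): truth gives 0; no alternative beats it.
(Checking all 256 profiles: 16 have a profitable deviation, 240 do not.)

16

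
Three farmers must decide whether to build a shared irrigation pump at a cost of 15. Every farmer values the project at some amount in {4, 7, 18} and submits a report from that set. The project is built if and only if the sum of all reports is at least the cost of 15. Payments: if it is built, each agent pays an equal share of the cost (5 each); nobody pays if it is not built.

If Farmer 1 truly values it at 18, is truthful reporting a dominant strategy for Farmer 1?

Check each profile of the others' reports and compare truth against every alternative report.
Others report (4, 4): truth gives 13, best alternative gives 13.
Others report (4, 7): truth gives 13, best alternative gives 13.
Others report (4, 18): truth gives 13, best alternative gives 13.
Others report (7, 4): truth gives 13, best alternative gives 13.
Others report (7, 7): truth gives 13, best alternative gives 13.
Others report (7, 18): truth gives 13, best alternative gives 13.
(Remaining 3 profiles checked similarly; truth is weakly best in each.)
In every case the truthful report is at least as good as any alternative, so it is a dominant strategy.

Yes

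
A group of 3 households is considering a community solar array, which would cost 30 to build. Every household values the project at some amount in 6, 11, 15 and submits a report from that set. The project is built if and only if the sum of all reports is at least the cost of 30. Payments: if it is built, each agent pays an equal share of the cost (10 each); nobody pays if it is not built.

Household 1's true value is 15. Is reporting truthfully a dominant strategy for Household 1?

Check each profile of the others' reports and compare truth against every alternative report.
Others report (6, 11): truth gives 5, best alternative gives 0.
Others report (11, 6): truth gives 5, best alternative gives 0.
Others report (6, 15): truth gives 5, best alternative gives 5.
Others report (11, 11): truth gives 5, best alternative gives 5.
Others report (11, 15): truth gives 5, best alternative gives 5.
Others report (15, 6): truth gives 5, best alternative gives 5.
(Remaining 3 profiles checked similarly; truth is weakly best in each.)
In every case the truthful report is at least as good as any alternative, so it is a dominant strategy.

Yes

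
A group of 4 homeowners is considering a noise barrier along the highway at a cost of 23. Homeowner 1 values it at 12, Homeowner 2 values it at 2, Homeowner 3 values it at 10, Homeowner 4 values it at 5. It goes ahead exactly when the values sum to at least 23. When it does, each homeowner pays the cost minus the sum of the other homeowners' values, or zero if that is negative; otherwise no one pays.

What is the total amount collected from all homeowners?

10

Total value 29 ≥ cost 23, so it is built.
Homeowner 1: others sum to 17; max(0, 23 - 17) = 6.
Homeowner 2: others sum to 27; max(0, 23 - 27) = 0.
Homeowner 3: others sum to 19; max(0, 23 - 19) = 4.
Homeowner 4: others sum to 24; max(0, 23 - 24) = 0.
Total collected = 6 + 0 + 4 + 0 = 10.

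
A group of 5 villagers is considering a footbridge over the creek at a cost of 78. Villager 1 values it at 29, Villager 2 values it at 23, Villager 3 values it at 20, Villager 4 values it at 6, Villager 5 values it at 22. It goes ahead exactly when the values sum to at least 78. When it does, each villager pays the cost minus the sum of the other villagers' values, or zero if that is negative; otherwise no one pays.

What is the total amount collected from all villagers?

Total value 100 ≥ cost 78, so it is built.
Villager 1: others sum to 71; max(0, 78 - 71) = 7.
Villager 2: others sum to 77; max(0, 78 - 77) = 1.
Villager 3: others sum to 80; max(0, 78 - 80) = 0.
Villager 4: others sum to 94; max(0, 78 - 94) = 0.
Villager 5: others sum to 78; max(0, 78 - 78) = 0.
Total collected = 7 + 1 + 0 + 0 + 0 = 8.

8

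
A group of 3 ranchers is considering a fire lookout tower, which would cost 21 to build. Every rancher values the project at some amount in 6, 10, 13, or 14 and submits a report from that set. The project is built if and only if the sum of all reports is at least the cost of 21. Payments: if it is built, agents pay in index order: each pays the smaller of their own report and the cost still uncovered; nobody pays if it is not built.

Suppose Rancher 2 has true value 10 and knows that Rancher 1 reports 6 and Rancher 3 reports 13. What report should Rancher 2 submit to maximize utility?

Report 6: project built, pays 6, utility 10 - 6 = 4.
Report 10: project built, pays 10, utility 10 - 10 = 0.
Report 13: project built, pays 13, utility 10 - 13 = -3.
Report 14: project built, pays 14, utility 10 - 14 = -4.
The best choice is 6 with utility 4.

6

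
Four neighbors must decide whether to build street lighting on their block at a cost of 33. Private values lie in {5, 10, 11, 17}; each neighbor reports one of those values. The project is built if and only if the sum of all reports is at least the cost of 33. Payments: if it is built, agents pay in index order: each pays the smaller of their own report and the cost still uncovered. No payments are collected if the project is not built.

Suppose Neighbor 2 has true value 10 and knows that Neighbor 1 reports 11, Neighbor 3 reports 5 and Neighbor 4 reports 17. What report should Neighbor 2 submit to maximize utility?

Report 5: project built, pays 5, utility 10 - 5 = 5.
Report 10: project built, pays 10, utility 10 - 10 = 0.
Report 11: project built, pays 11, utility 10 - 11 = -1.
Report 17: project built, pays 17, utility 10 - 17 = -7.
The best choice is 5 with utility 5.

5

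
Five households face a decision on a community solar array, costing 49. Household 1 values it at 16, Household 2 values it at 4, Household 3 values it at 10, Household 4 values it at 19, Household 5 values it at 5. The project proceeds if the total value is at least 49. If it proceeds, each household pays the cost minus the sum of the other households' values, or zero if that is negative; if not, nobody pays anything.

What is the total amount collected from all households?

30

Total value 54 ≥ cost 49, so it is built.
Household 1: others sum to 38; max(0, 49 - 38) = 11.
Household 2: others sum to 50; max(0, 49 - 50) = 0.
Household 3: others sum to 44; max(0, 49 - 44) = 5.
Household 4: others sum to 35; max(0, 49 - 35) = 14.
Household 5: others sum to 49; max(0, 49 - 49) = 0.
Total collected = 11 + 0 + 5 + 14 + 0 = 30.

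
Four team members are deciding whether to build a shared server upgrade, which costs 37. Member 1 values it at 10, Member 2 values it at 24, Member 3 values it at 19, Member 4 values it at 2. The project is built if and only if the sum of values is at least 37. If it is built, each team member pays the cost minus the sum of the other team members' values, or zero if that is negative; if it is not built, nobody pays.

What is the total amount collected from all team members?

Total value 55 ≥ cost 37, so it is built.
Member 1: others sum to 45; max(0, 37 - 45) = 0.
Member 2: others sum to 31; max(0, 37 - 31) = 6.
Member 3: others sum to 36; max(0, 37 - 36) = 1.
Member 4: others sum to 53; max(0, 37 - 53) = 0.
Total collected = 0 + 6 + 1 + 0 = 7.

7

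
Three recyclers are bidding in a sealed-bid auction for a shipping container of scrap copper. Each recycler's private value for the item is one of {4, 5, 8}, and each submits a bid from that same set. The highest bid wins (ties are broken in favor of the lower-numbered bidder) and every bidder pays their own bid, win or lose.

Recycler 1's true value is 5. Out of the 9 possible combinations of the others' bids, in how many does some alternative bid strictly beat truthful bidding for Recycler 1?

Others bid (4, 4): truth gives 0; bid 4 gives 1 > 0. Violating.
Others bid (4, 8): truth gives -5; bid 8 gives -3 > -5. Violating.
Others bid (5, 8): truth gives -5; bid 8 gives -3 > -5. Violating.
Others bid (8, 4): truth gives -5; bid 8 gives -3 > -5. Violating.
Others bid (4, 5): truth gives 0; no alternative beats it.
Others bid (5, 4): truth gives 0; no alternative beats it.
(Checking all 9 profiles: 6 have a profitable deviation, 3 do not.)

6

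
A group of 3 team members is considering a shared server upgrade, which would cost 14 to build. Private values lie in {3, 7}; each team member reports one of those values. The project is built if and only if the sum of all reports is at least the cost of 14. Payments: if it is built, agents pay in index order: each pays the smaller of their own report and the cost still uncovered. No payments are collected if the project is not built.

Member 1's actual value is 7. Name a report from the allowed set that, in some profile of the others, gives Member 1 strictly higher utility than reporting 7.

Suppose Member 2 reports 7 and Member 3 reports 7.
Report 7: project built, pays 7, utility 7 - 7 = 0.
Report 3: project built, pays 3, utility 7 - 3 = 4.
So reporting 3 beats truth here (4 > 0).

3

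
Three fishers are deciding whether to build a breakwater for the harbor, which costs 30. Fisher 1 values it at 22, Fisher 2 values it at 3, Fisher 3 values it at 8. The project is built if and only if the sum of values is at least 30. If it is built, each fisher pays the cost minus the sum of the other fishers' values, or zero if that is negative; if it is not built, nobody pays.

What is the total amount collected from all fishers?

24

Total value 33 ≥ cost 30, so it is built.
Fisher 1: others sum to 11; max(0, 30 - 11) = 19.
Fisher 2: others sum to 30; max(0, 30 - 30) = 0.
Fisher 3: others sum to 25; max(0, 30 - 25) = 5.
Total collected = 19 + 0 + 5 = 24.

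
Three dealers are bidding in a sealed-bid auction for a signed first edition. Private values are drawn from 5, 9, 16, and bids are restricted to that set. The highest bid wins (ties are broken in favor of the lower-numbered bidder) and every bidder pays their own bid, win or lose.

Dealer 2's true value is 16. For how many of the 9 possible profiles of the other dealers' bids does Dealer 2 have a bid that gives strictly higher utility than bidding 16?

Others bid (5, 5): truth gives 0; bid 9 gives 7 > 0. Violating.
Others bid (5, 9): truth gives 0; bid 9 gives 7 > 0. Violating.
Others bid (16, 5): truth gives -16; bid 5 gives -5 > -16. Violating.
Others bid (16, 9): truth gives -16; bid 5 gives -5 > -16. Violating.
Others bid (5, 16): truth gives 0; no alternative beats it.
Others bid (9, 5): truth gives 0; no alternative beats it.
(Checking all 9 profiles: 5 have a profitable deviation, 4 do not.)

5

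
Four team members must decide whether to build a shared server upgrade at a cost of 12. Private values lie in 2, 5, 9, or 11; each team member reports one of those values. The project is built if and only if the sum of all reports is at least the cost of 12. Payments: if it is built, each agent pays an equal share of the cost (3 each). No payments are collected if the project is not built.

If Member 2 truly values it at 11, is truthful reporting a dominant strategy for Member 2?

Check each profile of the others' reports and compare truth against every alternative report.
Others report (2, 2, 2): truth gives 8, best alternative gives 8.
Others report (2, 2, 5): truth gives 8, best alternative gives 8.
Others report (2, 2, 9): truth gives 8, best alternative gives 8.
Others report (2, 2, 11): truth gives 8, best alternative gives 8.
Others report (2, 5, 2): truth gives 8, best alternative gives 8.
Others report (2, 5, 5): truth gives 8, best alternative gives 8.
(Remaining 58 profiles checked similarly; truth is weakly best in each.)
In every case the truthful report is at least as good as any alternative, so it is a dominant strategy.

Yes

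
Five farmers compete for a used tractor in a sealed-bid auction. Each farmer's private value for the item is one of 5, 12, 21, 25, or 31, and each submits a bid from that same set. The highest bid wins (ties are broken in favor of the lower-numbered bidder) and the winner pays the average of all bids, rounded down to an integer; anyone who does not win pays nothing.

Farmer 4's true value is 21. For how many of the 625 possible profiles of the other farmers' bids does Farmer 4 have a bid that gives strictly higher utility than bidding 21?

Others bid (5, 5, 5, 5): truth gives 13; bid 12 gives 15 > 13. Violating.
Others bid (5, 5, 5, 12): truth gives 12; bid 12 gives 14 > 12. Violating.
Others bid (5, 5, 5, 25): truth gives 0; bid 25 gives 8 > 0. Violating.
Others bid (5, 5, 5, 31): truth gives 0; bid 31 gives 6 > 0. Violating.
Others bid (5, 5, 5, 21): truth gives 10; no alternative beats it.
Others bid (5, 5, 12, 5): truth gives 12; no alternative beats it.
(Checking all 625 profiles: 197 have a profitable deviation, 428 do not.)

197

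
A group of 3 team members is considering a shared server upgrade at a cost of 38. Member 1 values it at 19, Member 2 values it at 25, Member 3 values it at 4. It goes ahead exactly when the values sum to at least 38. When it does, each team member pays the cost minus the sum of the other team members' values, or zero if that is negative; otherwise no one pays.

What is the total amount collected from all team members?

24

Total value 48 ≥ cost 38, so it is built.
Member 1: others sum to 29; max(0, 38 - 29) = 9.
Member 2: others sum to 23; max(0, 38 - 23) = 15.
Member 3: others sum to 44; max(0, 38 - 44) = 0.
Total collected = 9 + 15 + 0 = 24.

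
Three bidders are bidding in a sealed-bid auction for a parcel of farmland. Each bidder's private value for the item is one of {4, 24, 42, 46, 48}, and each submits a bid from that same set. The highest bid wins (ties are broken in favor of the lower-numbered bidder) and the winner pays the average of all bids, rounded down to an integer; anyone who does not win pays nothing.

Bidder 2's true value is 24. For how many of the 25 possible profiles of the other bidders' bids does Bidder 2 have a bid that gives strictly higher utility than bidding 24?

1

Others bid (24, 4): truth gives 0; bid 42 gives 1 > 0. Violating.
Others bid (4, 4): truth gives 14; no alternative beats it.
Others bid (4, 24): truth gives 7; no alternative beats it.
(Checking all 25 profiles: 1 has a profitable deviation, 24 do not.)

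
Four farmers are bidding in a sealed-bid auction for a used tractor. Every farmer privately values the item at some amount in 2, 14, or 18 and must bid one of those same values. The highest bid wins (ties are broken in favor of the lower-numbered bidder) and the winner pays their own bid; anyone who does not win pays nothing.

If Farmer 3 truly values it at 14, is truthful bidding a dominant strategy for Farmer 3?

Check each profile of the others' bids and compare truth against every alternative bid.
Others bid (2, 2, 2): truth gives 0, best alternative gives 0.
Others bid (2, 2, 14): truth gives 0, best alternative gives 0.
Others bid (2, 2, 18): truth gives 0, best alternative gives 0.
Others bid (2, 14, 2): truth gives 0, best alternative gives 0.
Others bid (2, 14, 14): truth gives 0, best alternative gives 0.
Others bid (2, 14, 18): truth gives 0, best alternative gives 0.
(Remaining 21 profiles checked similarly; truth is weakly best in each.)
In every case the truthful bid is at least as good as any alternative, so it is a dominant strategy.

Yes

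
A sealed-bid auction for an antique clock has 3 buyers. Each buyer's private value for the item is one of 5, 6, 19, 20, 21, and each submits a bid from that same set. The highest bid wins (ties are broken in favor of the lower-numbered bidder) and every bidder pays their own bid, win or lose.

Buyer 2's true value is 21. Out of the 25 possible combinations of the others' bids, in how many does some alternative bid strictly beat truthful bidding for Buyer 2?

17

Others bid (5, 5): truth gives 0; bid 6 gives 15 > 0. Violating.
Others bid (5, 6): truth gives 0; bid 6 gives 15 > 0. Violating.
Others bid (5, 19): truth gives 0; bid 19 gives 2 > 0. Violating.
Others bid (5, 20): truth gives 0; bid 20 gives 1 > 0. Violating.
Others bid (5, 21): truth gives 0; no alternative beats it.
Others bid (6, 21): truth gives 0; no alternative beats it.
(Checking all 25 profiles: 17 have a profitable deviation, 8 do not.)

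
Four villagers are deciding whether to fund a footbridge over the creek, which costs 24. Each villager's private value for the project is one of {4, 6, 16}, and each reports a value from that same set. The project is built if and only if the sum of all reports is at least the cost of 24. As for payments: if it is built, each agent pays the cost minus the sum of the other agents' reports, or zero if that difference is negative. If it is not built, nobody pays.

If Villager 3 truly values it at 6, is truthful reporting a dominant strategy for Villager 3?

Yes

Check each profile of the others' reports and compare truth against every alternative report.
Others report (4, 4, 16): truth gives 6, best alternative gives 6.
Others report (4, 6, 16): truth gives 6, best alternative gives 6.
Others report (4, 16, 4): truth gives 6, best alternative gives 6.
Others report (4, 16, 6): truth gives 6, best alternative gives 6.
Others report (4, 16, 16): truth gives 6, best alternative gives 6.
Others report (6, 4, 16): truth gives 6, best alternative gives 6.
(Remaining 21 profiles checked similarly; truth is weakly best in each.)
In every case the truthful report is at least as good as any alternative, so it is a dominant strategy.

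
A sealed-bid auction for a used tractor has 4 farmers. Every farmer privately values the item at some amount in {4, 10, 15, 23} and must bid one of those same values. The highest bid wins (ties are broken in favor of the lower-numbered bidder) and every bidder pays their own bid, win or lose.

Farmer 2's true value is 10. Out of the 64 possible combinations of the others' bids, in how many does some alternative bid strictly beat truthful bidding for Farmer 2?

60

Others bid (4, 4, 15): truth gives -10; bid 4 gives -4 > -10. Violating.
Others bid (4, 4, 23): truth gives -10; bid 4 gives -4 > -10. Violating.
Others bid (4, 10, 15): truth gives -10; bid 4 gives -4 > -10. Violating.
Others bid (4, 10, 23): truth gives -10; bid 4 gives -4 > -10. Violating.
Others bid (4, 4, 4): truth gives 0; no alternative beats it.
Others bid (4, 4, 10): truth gives 0; no alternative beats it.
(Checking all 64 profiles: 60 have a profitable deviation, 4 do not.)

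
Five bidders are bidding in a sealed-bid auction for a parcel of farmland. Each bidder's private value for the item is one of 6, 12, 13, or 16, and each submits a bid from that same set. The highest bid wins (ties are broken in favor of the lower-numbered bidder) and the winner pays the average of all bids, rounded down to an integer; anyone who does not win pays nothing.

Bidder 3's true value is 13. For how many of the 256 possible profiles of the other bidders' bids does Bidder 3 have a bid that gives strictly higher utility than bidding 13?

Others bid (6, 6, 6, 16): truth gives 0; bid 16 gives 3 > 0. Violating.
Others bid (6, 6, 12, 16): truth gives 0; bid 16 gives 2 > 0. Violating.
Others bid (6, 6, 13, 16): truth gives 0; bid 16 gives 2 > 0. Violating.
Others bid (6, 6, 16, 6): truth gives 0; bid 16 gives 3 > 0. Violating.
Others bid (6, 6, 6, 6): truth gives 6; no alternative beats it.
Others bid (6, 6, 6, 12): truth gives 5; no alternative beats it.
(Checking all 256 profiles: 72 have a profitable deviation, 184 do not.)

72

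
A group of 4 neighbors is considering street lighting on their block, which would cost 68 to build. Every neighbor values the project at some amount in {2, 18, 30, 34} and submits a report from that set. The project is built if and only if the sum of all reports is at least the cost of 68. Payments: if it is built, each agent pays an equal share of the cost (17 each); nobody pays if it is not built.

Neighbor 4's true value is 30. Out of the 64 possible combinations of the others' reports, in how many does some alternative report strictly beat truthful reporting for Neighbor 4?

Others report (2, 2, 30): truth gives 0; report 34 gives 13 > 0. Violating.
Others report (2, 30, 2): truth gives 0; report 34 gives 13 > 0. Violating.
Others report (30, 2, 2): truth gives 0; report 34 gives 13 > 0. Violating.
Others report (2, 2, 2): truth gives 0; no alternative beats it.
Others report (2, 2, 18): truth gives 0; no alternative beats it.
(Checking all 64 profiles: 3 have a profitable deviation, 61 do not.)

3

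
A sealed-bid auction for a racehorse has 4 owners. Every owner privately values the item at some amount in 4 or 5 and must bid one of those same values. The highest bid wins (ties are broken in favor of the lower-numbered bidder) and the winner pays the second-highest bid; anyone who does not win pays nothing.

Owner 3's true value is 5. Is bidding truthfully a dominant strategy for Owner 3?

Yes

Check each profile of the others' bids and compare truth against every alternative bid.
Others bid (4, 4, 4): truth gives 1, best alternative gives 0.
Others bid (4, 4, 5): truth gives 0, best alternative gives 0.
Others bid (4, 5, 4): truth gives 0, best alternative gives 0.
Others bid (4, 5, 5): truth gives 0, best alternative gives 0.
Others bid (5, 4, 4): truth gives 0, best alternative gives 0.
Others bid (5, 4, 5): truth gives 0, best alternative gives 0.
(Remaining 2 profiles checked similarly; truth is weakly best in each.)
In every case the truthful bid is at least as good as any alternative, so it is a dominant strategy.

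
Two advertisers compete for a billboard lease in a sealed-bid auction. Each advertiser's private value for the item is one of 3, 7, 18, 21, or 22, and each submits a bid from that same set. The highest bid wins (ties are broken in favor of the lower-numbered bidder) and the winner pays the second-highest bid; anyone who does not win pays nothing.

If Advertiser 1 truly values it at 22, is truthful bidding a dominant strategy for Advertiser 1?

Check each profile of the others' bids and compare truth against every alternative bid.
Others bid (3): truth gives 19, best alternative gives 19.
Others bid (7): truth gives 15, best alternative gives 15.
Others bid (18): truth gives 4, best alternative gives 4.
Others bid (21): truth gives 1, best alternative gives 1.
Others bid (22): truth gives 0, best alternative gives 0.
In every case the truthful bid is at least as good as any alternative, so it is a dominant strategy.

Yes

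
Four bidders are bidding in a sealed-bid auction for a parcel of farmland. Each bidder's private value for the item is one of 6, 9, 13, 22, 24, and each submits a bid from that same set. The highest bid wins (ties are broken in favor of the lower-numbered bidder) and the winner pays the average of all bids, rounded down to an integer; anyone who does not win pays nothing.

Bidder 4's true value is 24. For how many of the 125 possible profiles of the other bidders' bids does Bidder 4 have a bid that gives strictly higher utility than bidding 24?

Others bid (6, 6, 6): truth gives 14; bid 9 gives 18 > 14. Violating.
Others bid (6, 6, 9): truth gives 13; bid 13 gives 16 > 13. Violating.
Others bid (6, 6, 13): truth gives 12; bid 22 gives 13 > 12. Violating.
Others bid (6, 9, 6): truth gives 13; bid 13 gives 16 > 13. Violating.
Others bid (6, 6, 22): truth gives 10; no alternative beats it.
Others bid (6, 6, 24): truth gives 0; no alternative beats it.
(Checking all 125 profiles: 20 have a profitable deviation, 105 do not.)

20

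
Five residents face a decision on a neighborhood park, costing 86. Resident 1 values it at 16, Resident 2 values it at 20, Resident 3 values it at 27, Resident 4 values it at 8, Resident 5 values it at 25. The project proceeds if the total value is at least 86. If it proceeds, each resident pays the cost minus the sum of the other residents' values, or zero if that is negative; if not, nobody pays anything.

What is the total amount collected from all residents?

48

Total value 96 ≥ cost 86, so it is built.
Resident 1: others sum to 80; max(0, 86 - 80) = 6.
Resident 2: others sum to 76; max(0, 86 - 76) = 10.
Resident 3: others sum to 69; max(0, 86 - 69) = 17.
Resident 4: others sum to 88; max(0, 86 - 88) = 0.
Resident 5: others sum to 71; max(0, 86 - 71) = 15.
Total collected = 6 + 10 + 17 + 0 + 15 = 48.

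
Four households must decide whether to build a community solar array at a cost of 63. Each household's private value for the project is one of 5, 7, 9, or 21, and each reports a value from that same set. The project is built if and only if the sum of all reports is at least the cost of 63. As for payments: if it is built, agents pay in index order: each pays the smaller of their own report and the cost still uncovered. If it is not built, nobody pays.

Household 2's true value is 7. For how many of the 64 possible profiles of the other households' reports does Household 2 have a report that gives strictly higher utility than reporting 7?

Others report (21, 21, 21): truth gives 0; report 5 gives 2 > 0. Violating.
Others report (5, 5, 5): truth gives 0; no alternative beats it.
Others report (5, 5, 7): truth gives 0; no alternative beats it.
(Checking all 64 profiles: 1 has a profitable deviation, 63 do not.)

1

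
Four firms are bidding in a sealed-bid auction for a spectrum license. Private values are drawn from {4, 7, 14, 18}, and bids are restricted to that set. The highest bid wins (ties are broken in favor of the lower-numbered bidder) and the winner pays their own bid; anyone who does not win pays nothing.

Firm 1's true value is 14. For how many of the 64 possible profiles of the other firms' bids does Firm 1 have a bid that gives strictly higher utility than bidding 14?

8

Others bid (4, 4, 4): truth gives 0; bid 4 gives 10 > 0. Violating.
Others bid (4, 4, 7): truth gives 0; bid 7 gives 7 > 0. Violating.
Others bid (4, 7, 4): truth gives 0; bid 7 gives 7 > 0. Violating.
Others bid (4, 7, 7): truth gives 0; bid 7 gives 7 > 0. Violating.
Others bid (4, 4, 14): truth gives 0; no alternative beats it.
Others bid (4, 4, 18): truth gives 0; no alternative beats it.
(Checking all 64 profiles: 8 have a profitable deviation, 56 do not.)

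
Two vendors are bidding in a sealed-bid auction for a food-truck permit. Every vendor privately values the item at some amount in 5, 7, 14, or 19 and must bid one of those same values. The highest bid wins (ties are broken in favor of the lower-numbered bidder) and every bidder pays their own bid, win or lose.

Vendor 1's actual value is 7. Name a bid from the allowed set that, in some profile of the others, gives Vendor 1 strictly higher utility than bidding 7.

Suppose Vendor 2 bids 5.
Bid 7: wins, pays 7, utility 7 - 7 = 0.
Bid 5: wins, pays 5, utility 7 - 5 = 2.
So bidding 5 beats truth here (2 > 0).

5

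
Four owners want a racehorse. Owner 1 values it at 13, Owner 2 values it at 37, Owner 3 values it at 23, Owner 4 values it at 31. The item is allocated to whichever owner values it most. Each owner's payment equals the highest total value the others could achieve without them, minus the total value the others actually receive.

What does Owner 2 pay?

Owner 2 has the highest value and receives the item.
Without Owner 2, the item would go to the next-highest value, 31, so the others could achieve 31.
With Owner 2 present and winning, the others receive nothing, so their total is 0.
Payment = 31 - 0 = 31.

31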